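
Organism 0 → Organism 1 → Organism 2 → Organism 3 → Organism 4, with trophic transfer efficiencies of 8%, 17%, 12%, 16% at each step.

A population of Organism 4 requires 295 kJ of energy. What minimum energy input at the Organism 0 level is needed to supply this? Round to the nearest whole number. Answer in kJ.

Cumulative transfer efficiency: 0.08 × 0.17 × 0.12 × 0.16 = 0.00026112
Organism 0 energy = 295 / 0.00026112 = 1129749 kJ

1129749 kJ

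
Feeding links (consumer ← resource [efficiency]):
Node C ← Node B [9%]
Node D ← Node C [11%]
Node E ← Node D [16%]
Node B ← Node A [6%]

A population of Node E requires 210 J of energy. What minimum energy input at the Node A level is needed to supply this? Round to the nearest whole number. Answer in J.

Cumulative transfer efficiency: 0.06 × 0.09 × 0.11 × 0.16 = 0.00009504
Node A energy = 210 / 0.00009504 = 2209596 J

2209596 J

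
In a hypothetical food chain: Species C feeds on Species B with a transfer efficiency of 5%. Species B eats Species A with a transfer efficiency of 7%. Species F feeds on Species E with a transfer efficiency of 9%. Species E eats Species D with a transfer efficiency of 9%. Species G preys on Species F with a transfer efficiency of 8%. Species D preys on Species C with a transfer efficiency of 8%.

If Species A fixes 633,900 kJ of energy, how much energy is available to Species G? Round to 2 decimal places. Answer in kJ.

Species B: 633900 × 0.07 = 44373 kJ
Species C: 44373 × 0.05 = 2218.65 kJ
Species D: 2218.65 × 0.08 = 177.492 kJ
Species E: 177.492 × 0.09 = 15.97428 kJ
Species F: 15.97428 × 0.09 = 1.4376852 kJ
Species G: 1.4376852 × 0.08 = 0.115014816 kJ

0.12 kJ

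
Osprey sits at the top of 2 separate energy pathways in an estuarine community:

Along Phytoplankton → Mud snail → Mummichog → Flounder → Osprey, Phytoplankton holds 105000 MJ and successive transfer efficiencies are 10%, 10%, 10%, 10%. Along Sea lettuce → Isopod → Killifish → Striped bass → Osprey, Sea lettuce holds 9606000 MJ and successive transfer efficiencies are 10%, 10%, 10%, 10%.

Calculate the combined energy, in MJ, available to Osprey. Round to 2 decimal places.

Via Phytoplankton: 105000 × 0.1 × 0.1 × 0.1 × 0.1 = 10.5 MJ
Via Sea lettuce: 9606000 × 0.1 × 0.1 × 0.1 × 0.1 = 960.6 MJ
Total at Osprey: 10.5 + 960.6 = 971.1 MJ

971.10 MJ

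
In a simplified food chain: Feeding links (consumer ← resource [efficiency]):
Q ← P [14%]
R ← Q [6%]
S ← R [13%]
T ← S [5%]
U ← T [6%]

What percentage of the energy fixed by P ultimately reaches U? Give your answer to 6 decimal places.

0.000328%

Product of link efficiencies: 0.14 × 0.06 × 0.13 × 0.05 × 0.06 = 0.000003276
As a percentage: 0.000003276 × 100 = 0.000328%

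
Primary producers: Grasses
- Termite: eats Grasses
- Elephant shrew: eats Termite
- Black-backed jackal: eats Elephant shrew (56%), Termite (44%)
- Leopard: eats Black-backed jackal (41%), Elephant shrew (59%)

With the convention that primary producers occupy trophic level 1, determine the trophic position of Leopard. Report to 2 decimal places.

Termite: 1 + 1 = 2
Elephant shrew: 1 + 2 = 3
Black-backed jackal: 1 + (0.56×3 + 0.44×2) = 3.56
Leopard: 1 + (0.41×3.56 + 0.59×3) = 4.2296

4.23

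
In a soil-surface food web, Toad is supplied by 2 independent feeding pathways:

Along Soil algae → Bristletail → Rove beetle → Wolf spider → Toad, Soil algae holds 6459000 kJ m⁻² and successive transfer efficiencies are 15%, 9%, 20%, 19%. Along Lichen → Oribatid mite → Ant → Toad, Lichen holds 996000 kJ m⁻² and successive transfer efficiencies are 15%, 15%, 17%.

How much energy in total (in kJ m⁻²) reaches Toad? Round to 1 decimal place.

Via Soil algae: 6459000 × 0.15 × 0.09 × 0.2 × 0.19 = 3313.467 kJ m⁻²
Via Lichen: 996000 × 0.15 × 0.15 × 0.17 = 3809.7 kJ m⁻²
Total at Toad: 3313.467 + 3809.7 = 7123.167 kJ m⁻²

7123.2 kJ m⁻²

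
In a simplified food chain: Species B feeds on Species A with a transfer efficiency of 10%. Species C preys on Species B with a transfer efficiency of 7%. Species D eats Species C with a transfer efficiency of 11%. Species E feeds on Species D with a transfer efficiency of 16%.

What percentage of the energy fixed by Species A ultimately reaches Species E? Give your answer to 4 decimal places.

0.0123%

Product of link efficiencies: 0.1 × 0.07 × 0.11 × 0.16 = 0.0001232
As a percentage: 0.0001232 × 100 = 0.0123%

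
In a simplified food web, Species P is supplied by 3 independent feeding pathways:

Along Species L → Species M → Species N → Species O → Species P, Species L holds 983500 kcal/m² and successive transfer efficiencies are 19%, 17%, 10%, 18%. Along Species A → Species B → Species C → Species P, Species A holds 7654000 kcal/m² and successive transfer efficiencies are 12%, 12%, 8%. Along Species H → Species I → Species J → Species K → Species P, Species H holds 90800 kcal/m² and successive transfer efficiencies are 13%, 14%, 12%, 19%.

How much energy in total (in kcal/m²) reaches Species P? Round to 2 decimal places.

9426.89 kcal/m²

Via Species L: 983500 × 0.19 × 0.17 × 0.1 × 0.18 = 571.8069 kcal/m²
Via Species A: 7654000 × 0.12 × 0.12 × 0.08 = 8817.408 kcal/m²
Via Species H: 90800 × 0.13 × 0.14 × 0.12 × 0.19 = 37.678368 kcal/m²
Total at Species P: 571.8069 + 8817.408 + 37.678368 = 9426.893268 kcal/m²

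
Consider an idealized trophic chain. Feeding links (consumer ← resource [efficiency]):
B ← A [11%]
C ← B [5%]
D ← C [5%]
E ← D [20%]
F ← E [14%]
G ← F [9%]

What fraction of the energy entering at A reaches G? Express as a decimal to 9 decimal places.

0.000000693

Product of link efficiencies: 0.11 × 0.05 × 0.05 × 0.2 × 0.14 × 0.09 = 0.000000693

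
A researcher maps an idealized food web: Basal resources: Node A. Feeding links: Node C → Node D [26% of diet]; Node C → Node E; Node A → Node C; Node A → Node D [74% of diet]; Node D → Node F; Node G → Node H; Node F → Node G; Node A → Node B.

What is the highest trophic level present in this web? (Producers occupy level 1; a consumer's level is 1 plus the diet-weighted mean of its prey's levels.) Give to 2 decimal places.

5.26

Node B: 1 + 1 = 2
Node C: 1 + 1 = 2
Node D: 1 + (0.74×1 + 0.26×2) = 2.26
Node E: 1 + 2 = 3
Node F: 1 + 2.26 = 3.26
Node G: 1 + 3.26 = 4.26
Node H: 1 + 4.26 = 5.26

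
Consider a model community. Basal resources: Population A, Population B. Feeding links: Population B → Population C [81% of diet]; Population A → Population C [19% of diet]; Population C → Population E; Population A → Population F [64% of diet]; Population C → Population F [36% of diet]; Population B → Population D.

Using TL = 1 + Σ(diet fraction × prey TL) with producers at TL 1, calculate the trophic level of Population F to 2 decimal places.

2.36

Population C: 1 + (0.81×1 + 0.19×1) = 2
Population D: 1 + 1 = 2
Population E: 1 + 2 = 3
Population F: 1 + (0.36×2 + 0.64×1) = 2.36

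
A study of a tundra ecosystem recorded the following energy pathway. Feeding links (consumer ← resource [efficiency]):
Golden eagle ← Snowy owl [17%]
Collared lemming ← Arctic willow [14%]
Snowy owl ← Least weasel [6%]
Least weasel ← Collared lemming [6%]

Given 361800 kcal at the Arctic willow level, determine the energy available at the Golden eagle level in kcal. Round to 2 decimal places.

Collared lemming: 361800 × 0.14 = 50652 kcal
Least weasel: 50652 × 0.06 = 3039.12 kcal
Snowy owl: 3039.12 × 0.06 = 182.3472 kcal
Golden eagle: 182.3472 × 0.17 = 30.999024 kcal

31.00 kcal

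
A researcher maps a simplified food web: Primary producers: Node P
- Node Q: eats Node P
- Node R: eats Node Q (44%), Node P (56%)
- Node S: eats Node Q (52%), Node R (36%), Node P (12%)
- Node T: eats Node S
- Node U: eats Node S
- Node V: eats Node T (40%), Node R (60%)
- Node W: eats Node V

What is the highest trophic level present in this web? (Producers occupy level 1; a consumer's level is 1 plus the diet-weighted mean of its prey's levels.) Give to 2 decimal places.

Node Q: 1 + 1 = 2
Node R: 1 + (0.44×2 + 0.56×1) = 2.44
Node S: 1 + (0.52×2 + 0.36×2.44 + 0.12×1) = 3.0384
Node T: 1 + 3.0384 = 4.0384
Node U: 1 + 3.0384 = 4.0384
Node V: 1 + (0.4×4.0384 + 0.6×2.44) = 4.07936
Node W: 1 + 4.07936 = 5.07936

5.08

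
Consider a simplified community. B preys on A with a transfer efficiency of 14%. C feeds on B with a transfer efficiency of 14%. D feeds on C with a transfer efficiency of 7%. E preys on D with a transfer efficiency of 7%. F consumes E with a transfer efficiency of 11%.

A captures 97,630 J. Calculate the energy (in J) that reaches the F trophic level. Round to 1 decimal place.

1.0 J

B: 97630 × 0.14 = 13668.2 J
C: 13668.2 × 0.14 = 1913.548 J
D: 1913.548 × 0.07 = 133.94836 J
E: 133.94836 × 0.07 = 9.3763852 J
F: 9.3763852 × 0.11 = 1.031402372 J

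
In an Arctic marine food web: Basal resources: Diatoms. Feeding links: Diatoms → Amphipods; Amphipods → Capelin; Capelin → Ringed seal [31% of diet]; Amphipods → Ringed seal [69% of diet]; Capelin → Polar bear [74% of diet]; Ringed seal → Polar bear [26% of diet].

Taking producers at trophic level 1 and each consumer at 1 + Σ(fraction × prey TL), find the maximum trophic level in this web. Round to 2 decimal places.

Amphipods: 1 + 1 = 2
Capelin: 1 + 2 = 3
Ringed seal: 1 + (0.31×3 + 0.69×2) = 3.31
Polar bear: 1 + (0.74×3 + 0.26×3.31) = 4.0806

4.08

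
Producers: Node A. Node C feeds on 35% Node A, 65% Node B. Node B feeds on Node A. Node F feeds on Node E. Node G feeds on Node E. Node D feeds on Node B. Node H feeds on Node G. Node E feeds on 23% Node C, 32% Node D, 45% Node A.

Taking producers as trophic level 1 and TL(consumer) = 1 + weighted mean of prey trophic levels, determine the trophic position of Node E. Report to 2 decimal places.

Node B: 1 + 1 = 2
Node C: 1 + (0.35×1 + 0.65×2) = 2.65
Node D: 1 + 2 = 3
Node E: 1 + (0.23×2.65 + 0.32×3 + 0.45×1) = 3.0195
Node F: 1 + 3.0195 = 4.0195
Node G: 1 + 3.0195 = 4.0195
Node H: 1 + 4.0195 = 5.0195

3.02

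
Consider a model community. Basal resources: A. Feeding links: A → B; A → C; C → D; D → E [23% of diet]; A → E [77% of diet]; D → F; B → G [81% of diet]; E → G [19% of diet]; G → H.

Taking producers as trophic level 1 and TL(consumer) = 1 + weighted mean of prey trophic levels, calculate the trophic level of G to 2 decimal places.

3.09

B: 1 + 1 = 2
C: 1 + 1 = 2
D: 1 + 2 = 3
E: 1 + (0.23×3 + 0.77×1) = 2.46
F: 1 + 3 = 4
G: 1 + (0.81×2 + 0.19×2.46) = 3.0874
H: 1 + 3.0874 = 4.0874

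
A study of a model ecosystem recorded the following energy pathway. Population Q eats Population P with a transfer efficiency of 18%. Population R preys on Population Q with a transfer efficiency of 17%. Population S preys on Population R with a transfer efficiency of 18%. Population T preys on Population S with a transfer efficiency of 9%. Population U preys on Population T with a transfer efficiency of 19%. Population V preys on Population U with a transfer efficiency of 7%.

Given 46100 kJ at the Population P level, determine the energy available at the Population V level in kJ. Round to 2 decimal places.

0.30 kJ

Population Q: 46100 × 0.18 = 8298 kJ
Population R: 8298 × 0.17 = 1410.66 kJ
Population S: 1410.66 × 0.18 = 253.9188 kJ
Population T: 253.9188 × 0.09 = 22.852692 kJ
Population U: 22.852692 × 0.19 = 4.34201148 kJ
Population V: 4.34201148 × 0.07 = 0.3039408036 kJ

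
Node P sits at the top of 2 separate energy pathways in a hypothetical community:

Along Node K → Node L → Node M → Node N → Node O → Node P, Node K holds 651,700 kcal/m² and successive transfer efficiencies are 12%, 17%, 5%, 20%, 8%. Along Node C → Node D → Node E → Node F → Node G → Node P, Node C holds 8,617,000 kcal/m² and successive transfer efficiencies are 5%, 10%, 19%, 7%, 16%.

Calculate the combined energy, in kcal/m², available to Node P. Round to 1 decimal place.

102.3 kcal/m²

Via Node K: 651700 × 0.12 × 0.17 × 0.05 × 0.2 × 0.08 = 10.635744 kcal/m²
Via Node C: 8617000 × 0.05 × 0.1 × 0.19 × 0.07 × 0.16 = 91.68488 kcal/m²
Total at Node P: 10.635744 + 91.68488 = 102.320624 kcal/m²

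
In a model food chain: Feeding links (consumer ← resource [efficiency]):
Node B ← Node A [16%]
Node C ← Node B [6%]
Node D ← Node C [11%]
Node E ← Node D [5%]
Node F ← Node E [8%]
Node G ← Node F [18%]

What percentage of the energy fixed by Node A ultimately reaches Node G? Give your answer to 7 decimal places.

Product of link efficiencies: 0.16 × 0.06 × 0.11 × 0.05 × 0.08 × 0.18 = 0.00000076032
As a percentage: 0.00000076032 × 100 = 0.0000760%

0.0000760%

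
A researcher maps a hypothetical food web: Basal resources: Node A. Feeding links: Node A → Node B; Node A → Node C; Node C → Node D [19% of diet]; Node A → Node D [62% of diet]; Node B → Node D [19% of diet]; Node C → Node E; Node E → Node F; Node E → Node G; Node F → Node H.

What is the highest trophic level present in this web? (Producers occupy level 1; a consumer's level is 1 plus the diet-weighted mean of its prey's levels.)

Node B: 1 + 1 = 2
Node C: 1 + 1 = 2
Node D: 1 + (0.19×2 + 0.62×1 + 0.19×2) = 2.38
Node E: 1 + 2 = 3
Node F: 1 + 3 = 4
Node G: 1 + 3 = 4
Node H: 1 + 4 = 5

5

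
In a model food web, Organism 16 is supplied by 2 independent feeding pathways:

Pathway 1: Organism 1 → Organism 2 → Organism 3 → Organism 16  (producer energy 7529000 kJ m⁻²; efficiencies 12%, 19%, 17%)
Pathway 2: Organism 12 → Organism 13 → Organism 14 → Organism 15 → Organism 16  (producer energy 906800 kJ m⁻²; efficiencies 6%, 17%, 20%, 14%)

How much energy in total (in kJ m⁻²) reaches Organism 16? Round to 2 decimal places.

Pathway 1: 7529000 × 0.12 × 0.19 × 0.17 = 29182.404 kJ m⁻²
Pathway 2: 906800 × 0.06 × 0.17 × 0.2 × 0.14 = 258.98208 kJ m⁻²
Total at Organism 16: 29182.404 + 258.98208 = 29441.38608 kJ m⁻²

29441.39 kJ m⁻²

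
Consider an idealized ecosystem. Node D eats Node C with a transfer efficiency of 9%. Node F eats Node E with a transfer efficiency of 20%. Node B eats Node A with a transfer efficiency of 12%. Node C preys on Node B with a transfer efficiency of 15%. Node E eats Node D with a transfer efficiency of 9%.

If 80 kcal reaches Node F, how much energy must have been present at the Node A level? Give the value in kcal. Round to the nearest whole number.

Cumulative transfer efficiency: 0.12 × 0.15 × 0.09 × 0.09 × 0.2 = 0.00002916
Node A energy = 80 / 0.00002916 = 2743484 kcal

2743484 kcal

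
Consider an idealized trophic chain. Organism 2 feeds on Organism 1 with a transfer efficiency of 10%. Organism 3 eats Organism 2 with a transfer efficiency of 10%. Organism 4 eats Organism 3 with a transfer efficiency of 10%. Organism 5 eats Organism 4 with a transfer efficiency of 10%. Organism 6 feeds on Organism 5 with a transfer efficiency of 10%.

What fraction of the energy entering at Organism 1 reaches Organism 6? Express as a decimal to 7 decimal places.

0.0000100

Product of link efficiencies: 0.1 × 0.1 × 0.1 × 0.1 × 0.1 = 0.00001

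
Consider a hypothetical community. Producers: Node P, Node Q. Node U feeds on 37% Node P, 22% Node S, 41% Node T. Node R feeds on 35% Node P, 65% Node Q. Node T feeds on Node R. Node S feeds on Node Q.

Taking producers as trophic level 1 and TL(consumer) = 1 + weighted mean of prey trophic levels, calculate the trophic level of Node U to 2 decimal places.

3.04

Node R: 1 + (0.35×1 + 0.65×1) = 2
Node S: 1 + 1 = 2
Node T: 1 + 2 = 3
Node U: 1 + (0.37×1 + 0.22×2 + 0.41×3) = 3.04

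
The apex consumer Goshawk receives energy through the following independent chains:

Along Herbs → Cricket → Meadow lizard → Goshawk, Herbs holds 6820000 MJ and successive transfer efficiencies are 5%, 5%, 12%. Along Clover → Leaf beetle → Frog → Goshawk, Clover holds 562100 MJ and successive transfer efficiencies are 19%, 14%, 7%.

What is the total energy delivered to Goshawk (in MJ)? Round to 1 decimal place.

Via Herbs: 6820000 × 0.05 × 0.05 × 0.12 = 2046 MJ
Via Clover: 562100 × 0.19 × 0.14 × 0.07 = 1046.6302 MJ
Total at Goshawk: 2046 + 1046.6302 = 3092.6302 MJ

3092.6 MJ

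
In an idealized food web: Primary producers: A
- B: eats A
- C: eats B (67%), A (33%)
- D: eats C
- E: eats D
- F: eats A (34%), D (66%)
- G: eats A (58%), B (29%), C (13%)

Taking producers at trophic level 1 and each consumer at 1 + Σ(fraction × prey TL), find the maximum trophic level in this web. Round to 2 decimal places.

4.67

B: 1 + 1 = 2
C: 1 + (0.67×2 + 0.33×1) = 2.67
D: 1 + 2.67 = 3.67
E: 1 + 3.67 = 4.67
F: 1 + (0.34×1 + 0.66×3.67) = 3.7622
G: 1 + (0.58×1 + 0.29×2 + 0.13×2.67) = 2.5071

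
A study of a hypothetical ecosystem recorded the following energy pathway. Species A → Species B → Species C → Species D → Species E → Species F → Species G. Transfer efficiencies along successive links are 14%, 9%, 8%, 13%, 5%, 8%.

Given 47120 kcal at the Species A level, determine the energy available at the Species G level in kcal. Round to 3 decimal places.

Species B: 47120 × 0.14 = 6596.8 kcal
Species C: 6596.8 × 0.09 = 593.712 kcal
Species D: 593.712 × 0.08 = 47.49696 kcal
Species E: 47.49696 × 0.13 = 6.1746048 kcal
Species F: 6.1746048 × 0.05 = 0.30873024 kcal
Species G: 0.30873024 × 0.08 = 0.0246984192 kcal

0.025 kcal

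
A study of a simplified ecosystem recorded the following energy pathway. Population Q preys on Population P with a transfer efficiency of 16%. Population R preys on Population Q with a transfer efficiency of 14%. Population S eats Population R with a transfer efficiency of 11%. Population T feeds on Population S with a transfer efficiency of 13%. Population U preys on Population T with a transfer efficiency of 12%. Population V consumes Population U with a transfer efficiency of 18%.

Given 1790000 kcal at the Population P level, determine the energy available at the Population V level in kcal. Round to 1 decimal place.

Population Q: 1790000 × 0.16 = 286400 kcal
Population R: 286400 × 0.14 = 40096 kcal
Population S: 40096 × 0.11 = 4410.56 kcal
Population T: 4410.56 × 0.13 = 573.3728 kcal
Population U: 573.3728 × 0.12 = 68.804736 kcal
Population V: 68.804736 × 0.18 = 12.38485248 kcal

12.4 kcal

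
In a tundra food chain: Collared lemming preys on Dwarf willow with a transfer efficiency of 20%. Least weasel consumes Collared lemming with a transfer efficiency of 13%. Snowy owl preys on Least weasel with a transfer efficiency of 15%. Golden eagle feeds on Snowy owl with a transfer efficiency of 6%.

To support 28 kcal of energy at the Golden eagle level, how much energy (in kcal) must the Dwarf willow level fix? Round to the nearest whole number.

Cumulative transfer efficiency: 0.2 × 0.13 × 0.15 × 0.06 = 0.000234
Dwarf willow energy = 28 / 0.000234 = 119658 kcal

119658 kcal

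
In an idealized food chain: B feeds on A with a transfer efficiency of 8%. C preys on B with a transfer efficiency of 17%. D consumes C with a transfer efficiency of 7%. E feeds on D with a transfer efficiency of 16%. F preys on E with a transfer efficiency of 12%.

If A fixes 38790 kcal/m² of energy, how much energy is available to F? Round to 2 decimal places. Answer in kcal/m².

0.71 kcal/m²

B: 38790 × 0.08 = 3103.2 kcal/m²
C: 3103.2 × 0.17 = 527.544 kcal/m²
D: 527.544 × 0.07 = 36.92808 kcal/m²
E: 36.92808 × 0.16 = 5.9084928 kcal/m²
F: 5.9084928 × 0.12 = 0.709019136 kcal/m²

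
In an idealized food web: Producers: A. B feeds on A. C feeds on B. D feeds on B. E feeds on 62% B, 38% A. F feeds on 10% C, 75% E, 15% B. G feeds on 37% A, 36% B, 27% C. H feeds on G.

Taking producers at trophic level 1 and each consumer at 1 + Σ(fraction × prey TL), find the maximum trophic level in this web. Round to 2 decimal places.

3.90

B: 1 + 1 = 2
C: 1 + 2 = 3
D: 1 + 2 = 3
E: 1 + (0.62×2 + 0.38×1) = 2.62
F: 1 + (0.1×3 + 0.75×2.62 + 0.15×2) = 3.565
G: 1 + (0.37×1 + 0.36×2 + 0.27×3) = 2.9
H: 1 + 2.9 = 3.9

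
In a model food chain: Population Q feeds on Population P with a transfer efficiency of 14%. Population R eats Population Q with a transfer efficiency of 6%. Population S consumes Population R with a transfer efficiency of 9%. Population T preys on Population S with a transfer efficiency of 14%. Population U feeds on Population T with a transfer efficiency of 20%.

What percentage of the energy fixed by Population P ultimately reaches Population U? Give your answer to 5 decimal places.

Product of link efficiencies: 0.14 × 0.06 × 0.09 × 0.14 × 0.2 = 0.000021168
As a percentage: 0.000021168 × 100 = 0.00212%

0.00212%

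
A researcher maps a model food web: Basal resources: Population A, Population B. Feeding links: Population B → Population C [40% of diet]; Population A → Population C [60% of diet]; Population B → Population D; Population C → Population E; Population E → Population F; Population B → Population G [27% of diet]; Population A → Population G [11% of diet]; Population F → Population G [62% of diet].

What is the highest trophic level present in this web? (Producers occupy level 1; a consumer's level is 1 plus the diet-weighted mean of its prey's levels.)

4

Population C: 1 + (0.4×1 + 0.6×1) = 2
Population D: 1 + 1 = 2
Population E: 1 + 2 = 3
Population F: 1 + 3 = 4
Population G: 1 + (0.27×1 + 0.11×1 + 0.62×4) = 3.86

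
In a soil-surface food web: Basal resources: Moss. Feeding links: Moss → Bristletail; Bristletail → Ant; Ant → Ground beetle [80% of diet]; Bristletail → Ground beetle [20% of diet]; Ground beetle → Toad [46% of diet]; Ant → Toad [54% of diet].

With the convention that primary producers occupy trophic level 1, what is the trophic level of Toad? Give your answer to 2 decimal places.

Bristletail: 1 + 1 = 2
Ant: 1 + 2 = 3
Ground beetle: 1 + (0.8×3 + 0.2×2) = 3.8
Toad: 1 + (0.46×3.8 + 0.54×3) = 4.368

4.37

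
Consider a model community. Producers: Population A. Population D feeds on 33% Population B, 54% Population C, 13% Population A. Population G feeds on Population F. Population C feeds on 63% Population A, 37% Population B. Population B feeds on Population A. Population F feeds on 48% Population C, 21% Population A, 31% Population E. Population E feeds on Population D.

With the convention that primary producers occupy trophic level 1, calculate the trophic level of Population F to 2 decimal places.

Population B: 1 + 1 = 2
Population C: 1 + (0.63×1 + 0.37×2) = 2.37
Population D: 1 + (0.33×2 + 0.54×2.37 + 0.13×1) = 3.0698
Population E: 1 + 3.0698 = 4.0698
Population F: 1 + (0.48×2.37 + 0.21×1 + 0.31×4.0698) = 3.609238
Population G: 1 + 3.609238 = 4.609238

3.61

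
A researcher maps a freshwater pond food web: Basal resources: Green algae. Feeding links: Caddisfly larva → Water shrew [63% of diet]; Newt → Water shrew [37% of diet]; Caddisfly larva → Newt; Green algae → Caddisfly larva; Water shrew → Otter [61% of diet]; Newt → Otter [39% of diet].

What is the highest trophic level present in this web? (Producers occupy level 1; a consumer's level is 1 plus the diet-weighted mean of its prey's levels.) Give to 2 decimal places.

Caddisfly larva: 1 + 1 = 2
Newt: 1 + 2 = 3
Water shrew: 1 + (0.37×3 + 0.63×2) = 3.37
Otter: 1 + (0.39×3 + 0.61×3.37) = 4.2257

4.23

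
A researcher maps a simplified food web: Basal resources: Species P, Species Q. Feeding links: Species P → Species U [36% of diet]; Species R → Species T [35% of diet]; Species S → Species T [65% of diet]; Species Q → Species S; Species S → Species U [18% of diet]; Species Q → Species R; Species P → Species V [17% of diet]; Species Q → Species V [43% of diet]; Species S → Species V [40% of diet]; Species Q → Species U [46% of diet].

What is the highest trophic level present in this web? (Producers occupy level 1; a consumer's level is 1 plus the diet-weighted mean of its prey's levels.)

Species R: 1 + 1 = 2
Species S: 1 + 1 = 2
Species T: 1 + (0.65×2 + 0.35×2) = 3
Species U: 1 + (0.36×1 + 0.18×2 + 0.46×1) = 2.18
Species V: 1 + (0.17×1 + 0.43×1 + 0.4×2) = 2.4

3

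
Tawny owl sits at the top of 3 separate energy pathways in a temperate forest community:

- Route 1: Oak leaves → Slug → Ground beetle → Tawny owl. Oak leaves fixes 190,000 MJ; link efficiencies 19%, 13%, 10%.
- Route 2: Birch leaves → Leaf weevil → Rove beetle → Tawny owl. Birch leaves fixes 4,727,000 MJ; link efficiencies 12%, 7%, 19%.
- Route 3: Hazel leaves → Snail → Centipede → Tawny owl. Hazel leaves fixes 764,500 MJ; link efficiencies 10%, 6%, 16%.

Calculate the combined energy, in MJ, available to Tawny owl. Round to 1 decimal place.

Route 1: 190000 × 0.19 × 0.13 × 0.1 = 469.3 MJ
Route 2: 4727000 × 0.12 × 0.07 × 0.19 = 7544.292 MJ
Route 3: 764500 × 0.1 × 0.06 × 0.16 = 733.92 MJ
Total at Tawny owl: 469.3 + 7544.292 + 733.92 = 8747.512 MJ

8747.5 MJ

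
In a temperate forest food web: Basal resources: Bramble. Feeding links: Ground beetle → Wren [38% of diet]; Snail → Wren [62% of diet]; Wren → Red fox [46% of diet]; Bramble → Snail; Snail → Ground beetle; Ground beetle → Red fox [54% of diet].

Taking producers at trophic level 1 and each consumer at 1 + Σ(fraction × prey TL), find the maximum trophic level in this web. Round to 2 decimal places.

4.17

Snail: 1 + 1 = 2
Ground beetle: 1 + 2 = 3
Wren: 1 + (0.62×2 + 0.38×3) = 3.38
Red fox: 1 + (0.54×3 + 0.46×3.38) = 4.1748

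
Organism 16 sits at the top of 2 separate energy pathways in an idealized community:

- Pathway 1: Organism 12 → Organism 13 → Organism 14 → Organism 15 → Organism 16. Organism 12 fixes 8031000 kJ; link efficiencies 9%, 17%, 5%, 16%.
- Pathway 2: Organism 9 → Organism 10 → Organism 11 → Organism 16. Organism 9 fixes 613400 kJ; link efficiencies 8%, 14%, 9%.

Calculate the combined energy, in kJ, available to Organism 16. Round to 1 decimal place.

Pathway 1: 8031000 × 0.09 × 0.17 × 0.05 × 0.16 = 982.9944 kJ
Pathway 2: 613400 × 0.08 × 0.14 × 0.09 = 618.3072 kJ
Total at Organism 16: 982.9944 + 618.3072 = 1601.3016 kJ

1601.3 kJ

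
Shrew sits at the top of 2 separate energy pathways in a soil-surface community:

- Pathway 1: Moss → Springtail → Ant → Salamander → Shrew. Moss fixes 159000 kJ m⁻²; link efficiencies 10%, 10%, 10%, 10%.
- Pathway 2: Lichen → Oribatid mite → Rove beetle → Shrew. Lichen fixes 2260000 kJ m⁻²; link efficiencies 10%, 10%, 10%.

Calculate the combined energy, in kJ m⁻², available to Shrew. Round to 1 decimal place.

2275.9 kJ m⁻²

Pathway 1: 159000 × 0.1 × 0.1 × 0.1 × 0.1 = 15.9 kJ m⁻²
Pathway 2: 2260000 × 0.1 × 0.1 × 0.1 = 2260 kJ m⁻²
Total at Shrew: 15.9 + 2260 = 2275.9 kJ m⁻²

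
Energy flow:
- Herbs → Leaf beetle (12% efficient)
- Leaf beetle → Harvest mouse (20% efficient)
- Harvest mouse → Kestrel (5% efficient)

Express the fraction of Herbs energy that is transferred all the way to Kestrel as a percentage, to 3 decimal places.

Product of link efficiencies: 0.12 × 0.2 × 0.05 = 0.0012
As a percentage: 0.0012 × 100 = 0.120%

0.120%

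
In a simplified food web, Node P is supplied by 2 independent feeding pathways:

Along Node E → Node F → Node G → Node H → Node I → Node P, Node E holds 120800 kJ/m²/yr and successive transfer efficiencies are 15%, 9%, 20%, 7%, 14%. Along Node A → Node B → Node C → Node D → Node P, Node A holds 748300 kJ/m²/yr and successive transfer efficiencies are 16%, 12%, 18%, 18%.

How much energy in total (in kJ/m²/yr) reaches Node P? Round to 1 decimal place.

Via Node E: 120800 × 0.15 × 0.09 × 0.2 × 0.07 × 0.14 = 3.196368 kJ/m²/yr
Via Node A: 748300 × 0.16 × 0.12 × 0.18 × 0.18 = 465.502464 kJ/m²/yr
Total at Node P: 3.196368 + 465.502464 = 468.698832 kJ/m²/yr

468.7 kJ/m²/yr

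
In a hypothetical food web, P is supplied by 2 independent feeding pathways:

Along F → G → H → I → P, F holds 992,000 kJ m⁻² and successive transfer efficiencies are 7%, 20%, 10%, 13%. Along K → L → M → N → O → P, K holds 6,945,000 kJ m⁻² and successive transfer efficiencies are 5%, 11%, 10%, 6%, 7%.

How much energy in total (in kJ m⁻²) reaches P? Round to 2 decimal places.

196.59 kJ m⁻²

Via F: 992000 × 0.07 × 0.2 × 0.1 × 0.13 = 180.544 kJ m⁻²
Via K: 6945000 × 0.05 × 0.11 × 0.1 × 0.06 × 0.07 = 16.04295 kJ m⁻²
Total at P: 180.544 + 16.04295 = 196.58695 kJ m⁻²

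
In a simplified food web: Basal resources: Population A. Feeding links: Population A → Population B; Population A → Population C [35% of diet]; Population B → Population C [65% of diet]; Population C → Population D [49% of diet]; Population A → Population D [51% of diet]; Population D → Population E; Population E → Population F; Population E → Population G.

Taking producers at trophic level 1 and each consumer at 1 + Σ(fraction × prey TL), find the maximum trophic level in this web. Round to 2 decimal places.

Population B: 1 + 1 = 2
Population C: 1 + (0.35×1 + 0.65×2) = 2.65
Population D: 1 + (0.49×2.65 + 0.51×1) = 2.8085
Population E: 1 + 2.8085 = 3.8085
Population F: 1 + 3.8085 = 4.8085
Population G: 1 + 3.8085 = 4.8085

4.81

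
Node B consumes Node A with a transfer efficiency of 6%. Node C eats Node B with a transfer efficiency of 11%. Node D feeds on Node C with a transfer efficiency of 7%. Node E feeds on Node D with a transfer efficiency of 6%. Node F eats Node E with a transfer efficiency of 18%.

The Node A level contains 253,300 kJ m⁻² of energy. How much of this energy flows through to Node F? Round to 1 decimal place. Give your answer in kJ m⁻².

1.3 kJ m⁻²

Node B: 253300 × 0.06 = 15198 kJ m⁻²
Node C: 15198 × 0.11 = 1671.78 kJ m⁻²
Node D: 1671.78 × 0.07 = 117.0246 kJ m⁻²
Node E: 117.0246 × 0.06 = 7.021476 kJ m⁻²
Node F: 7.021476 × 0.18 = 1.26386568 kJ m⁻²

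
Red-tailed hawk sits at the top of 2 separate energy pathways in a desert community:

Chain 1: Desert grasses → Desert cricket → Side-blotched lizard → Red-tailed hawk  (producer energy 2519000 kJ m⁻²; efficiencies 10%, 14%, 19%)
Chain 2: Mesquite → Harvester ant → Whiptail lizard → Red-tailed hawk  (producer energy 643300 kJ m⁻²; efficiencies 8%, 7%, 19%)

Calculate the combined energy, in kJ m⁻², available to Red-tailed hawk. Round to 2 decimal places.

7385.01 kJ m⁻²

Chain 1: 2519000 × 0.1 × 0.14 × 0.19 = 6700.54 kJ m⁻²
Chain 2: 643300 × 0.08 × 0.07 × 0.19 = 684.4712 kJ m⁻²
Total at Red-tailed hawk: 6700.54 + 684.4712 = 7385.0112 kJ m⁻²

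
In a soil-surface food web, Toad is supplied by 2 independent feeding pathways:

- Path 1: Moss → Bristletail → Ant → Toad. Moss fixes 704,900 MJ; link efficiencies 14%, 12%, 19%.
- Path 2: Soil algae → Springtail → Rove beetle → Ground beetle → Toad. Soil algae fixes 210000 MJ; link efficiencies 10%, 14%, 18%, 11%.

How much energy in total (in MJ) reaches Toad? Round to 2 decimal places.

2308.25 MJ

Path 1: 704900 × 0.14 × 0.12 × 0.19 = 2250.0408 MJ
Path 2: 210000 × 0.1 × 0.14 × 0.18 × 0.11 = 58.212 MJ
Total at Toad: 2250.0408 + 58.212 = 2308.2528 MJ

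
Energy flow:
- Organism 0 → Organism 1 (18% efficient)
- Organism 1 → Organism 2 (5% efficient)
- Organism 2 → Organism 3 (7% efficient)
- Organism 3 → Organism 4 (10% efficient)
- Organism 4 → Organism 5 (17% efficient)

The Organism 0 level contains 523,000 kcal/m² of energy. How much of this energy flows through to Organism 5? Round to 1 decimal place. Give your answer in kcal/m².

Organism 1: 523000 × 0.18 = 94140 kcal/m²
Organism 2: 94140 × 0.05 = 4707 kcal/m²
Organism 3: 4707 × 0.07 = 329.49 kcal/m²
Organism 4: 329.49 × 0.1 = 32.949 kcal/m²
Organism 5: 32.949 × 0.17 = 5.60133 kcal/m²

5.6 kcal/m²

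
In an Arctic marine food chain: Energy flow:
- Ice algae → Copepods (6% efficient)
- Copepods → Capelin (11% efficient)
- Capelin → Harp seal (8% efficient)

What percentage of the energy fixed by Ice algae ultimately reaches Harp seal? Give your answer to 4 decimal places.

Product of link efficiencies: 0.06 × 0.11 × 0.08 = 0.000528
As a percentage: 0.000528 × 100 = 0.0528%

0.0528%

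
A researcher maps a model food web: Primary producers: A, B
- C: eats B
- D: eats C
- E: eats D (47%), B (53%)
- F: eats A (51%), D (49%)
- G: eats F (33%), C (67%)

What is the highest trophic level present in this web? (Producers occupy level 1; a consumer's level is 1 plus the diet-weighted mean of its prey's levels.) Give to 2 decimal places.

C: 1 + 1 = 2
D: 1 + 2 = 3
E: 1 + (0.47×3 + 0.53×1) = 2.94
F: 1 + (0.51×1 + 0.49×3) = 2.98
G: 1 + (0.33×2.98 + 0.67×2) = 3.3234

3.32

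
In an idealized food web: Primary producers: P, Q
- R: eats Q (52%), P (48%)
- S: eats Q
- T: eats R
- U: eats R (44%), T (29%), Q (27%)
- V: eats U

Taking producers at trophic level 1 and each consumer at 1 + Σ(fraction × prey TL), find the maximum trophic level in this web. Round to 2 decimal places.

R: 1 + (0.52×1 + 0.48×1) = 2
S: 1 + 1 = 2
T: 1 + 2 = 3
U: 1 + (0.44×2 + 0.29×3 + 0.27×1) = 3.02
V: 1 + 3.02 = 4.02

4.02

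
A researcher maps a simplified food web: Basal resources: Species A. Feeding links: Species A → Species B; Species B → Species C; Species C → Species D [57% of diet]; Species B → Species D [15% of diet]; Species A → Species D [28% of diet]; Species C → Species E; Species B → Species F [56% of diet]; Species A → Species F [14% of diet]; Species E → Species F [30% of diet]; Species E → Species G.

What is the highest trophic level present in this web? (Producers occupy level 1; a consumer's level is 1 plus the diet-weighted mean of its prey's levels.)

Species B: 1 + 1 = 2
Species C: 1 + 2 = 3
Species D: 1 + (0.57×3 + 0.15×2 + 0.28×1) = 3.29
Species E: 1 + 3 = 4
Species F: 1 + (0.56×2 + 0.14×1 + 0.3×4) = 3.46
Species G: 1 + 4 = 5

5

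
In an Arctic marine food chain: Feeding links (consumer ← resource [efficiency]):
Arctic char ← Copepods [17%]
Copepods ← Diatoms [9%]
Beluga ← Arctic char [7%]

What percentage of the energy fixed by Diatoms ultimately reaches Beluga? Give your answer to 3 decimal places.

0.107%

Product of link efficiencies: 0.09 × 0.17 × 0.07 = 0.001071
As a percentage: 0.001071 × 100 = 0.107%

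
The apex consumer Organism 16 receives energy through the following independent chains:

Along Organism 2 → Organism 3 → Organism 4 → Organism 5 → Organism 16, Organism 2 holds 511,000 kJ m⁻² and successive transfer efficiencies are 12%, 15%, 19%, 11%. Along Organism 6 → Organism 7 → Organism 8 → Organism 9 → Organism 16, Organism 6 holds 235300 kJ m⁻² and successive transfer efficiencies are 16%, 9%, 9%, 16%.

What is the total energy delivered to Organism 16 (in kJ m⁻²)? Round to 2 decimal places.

Via Organism 2: 511000 × 0.12 × 0.15 × 0.19 × 0.11 = 192.2382 kJ m⁻²
Via Organism 6: 235300 × 0.16 × 0.09 × 0.09 × 0.16 = 48.791808 kJ m⁻²
Total at Organism 16: 192.2382 + 48.791808 = 241.030008 kJ m⁻²

241.03 kJ m⁻²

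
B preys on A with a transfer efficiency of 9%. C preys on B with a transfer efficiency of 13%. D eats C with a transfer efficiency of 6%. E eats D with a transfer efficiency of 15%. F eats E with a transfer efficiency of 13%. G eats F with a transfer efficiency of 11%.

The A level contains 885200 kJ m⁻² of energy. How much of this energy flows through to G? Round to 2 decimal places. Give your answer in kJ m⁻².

B: 885200 × 0.09 = 79668 kJ m⁻²
C: 79668 × 0.13 = 10356.84 kJ m⁻²
D: 10356.84 × 0.06 = 621.4104 kJ m⁻²
E: 621.4104 × 0.15 = 93.21156 kJ m⁻²
F: 93.21156 × 0.13 = 12.1175028 kJ m⁻²
G: 12.1175028 × 0.11 = 1.332925308 kJ m⁻²

1.33 kJ m⁻²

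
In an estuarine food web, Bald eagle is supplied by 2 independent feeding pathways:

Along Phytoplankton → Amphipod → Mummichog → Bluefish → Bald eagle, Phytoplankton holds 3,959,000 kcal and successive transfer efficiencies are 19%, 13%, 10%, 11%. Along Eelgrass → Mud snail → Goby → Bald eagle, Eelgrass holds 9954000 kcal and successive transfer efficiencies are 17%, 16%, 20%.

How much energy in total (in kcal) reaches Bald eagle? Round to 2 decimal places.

55225.42 kcal

Via Phytoplankton: 3959000 × 0.19 × 0.13 × 0.1 × 0.11 = 1075.6603 kcal
Via Eelgrass: 9954000 × 0.17 × 0.16 × 0.2 = 54149.76 kcal
Total at Bald eagle: 1075.6603 + 54149.76 = 55225.4203 kcal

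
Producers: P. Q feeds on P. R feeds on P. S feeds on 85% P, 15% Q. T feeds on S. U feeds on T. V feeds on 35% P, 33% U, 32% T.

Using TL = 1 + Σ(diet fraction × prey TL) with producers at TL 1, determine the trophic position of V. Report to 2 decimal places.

3.73

Q: 1 + 1 = 2
R: 1 + 1 = 2
S: 1 + (0.85×1 + 0.15×2) = 2.15
T: 1 + 2.15 = 3.15
U: 1 + 3.15 = 4.15
V: 1 + (0.35×1 + 0.33×4.15 + 0.32×3.15) = 3.7275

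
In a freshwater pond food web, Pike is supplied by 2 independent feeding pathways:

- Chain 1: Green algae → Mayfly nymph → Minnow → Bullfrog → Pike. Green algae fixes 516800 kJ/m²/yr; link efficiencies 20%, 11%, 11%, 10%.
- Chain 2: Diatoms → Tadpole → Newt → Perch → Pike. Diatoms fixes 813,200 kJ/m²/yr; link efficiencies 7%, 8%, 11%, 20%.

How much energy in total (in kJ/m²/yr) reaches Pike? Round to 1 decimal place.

225.3 kJ/m²/yr

Chain 1: 516800 × 0.2 × 0.11 × 0.11 × 0.1 = 125.0656 kJ/m²/yr
Chain 2: 813200 × 0.07 × 0.08 × 0.11 × 0.2 = 100.18624 kJ/m²/yr
Total at Pike: 125.0656 + 100.18624 = 225.25184 kJ/m²/yr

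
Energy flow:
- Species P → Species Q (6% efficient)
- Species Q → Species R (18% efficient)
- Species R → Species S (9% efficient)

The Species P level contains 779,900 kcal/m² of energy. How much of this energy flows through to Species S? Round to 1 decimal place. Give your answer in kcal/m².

758.1 kcal/m²

Species Q: 779900 × 0.06 = 46794 kcal/m²
Species R: 46794 × 0.18 = 8422.92 kcal/m²
Species S: 8422.92 × 0.09 = 758.0628 kcal/m²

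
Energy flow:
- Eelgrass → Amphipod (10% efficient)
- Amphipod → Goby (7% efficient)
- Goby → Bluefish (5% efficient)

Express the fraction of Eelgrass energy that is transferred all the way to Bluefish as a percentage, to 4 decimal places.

0.0350%

Product of link efficiencies: 0.1 × 0.07 × 0.05 = 0.00035
As a percentage: 0.00035 × 100 = 0.0350%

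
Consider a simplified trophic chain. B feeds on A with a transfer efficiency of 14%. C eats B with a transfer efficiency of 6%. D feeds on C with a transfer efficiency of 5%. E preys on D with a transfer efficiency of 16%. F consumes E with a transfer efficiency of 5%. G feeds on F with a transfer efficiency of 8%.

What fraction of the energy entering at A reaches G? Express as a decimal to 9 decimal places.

0.000000269

Product of link efficiencies: 0.14 × 0.06 × 0.05 × 0.16 × 0.05 × 0.08 = 0.0000002688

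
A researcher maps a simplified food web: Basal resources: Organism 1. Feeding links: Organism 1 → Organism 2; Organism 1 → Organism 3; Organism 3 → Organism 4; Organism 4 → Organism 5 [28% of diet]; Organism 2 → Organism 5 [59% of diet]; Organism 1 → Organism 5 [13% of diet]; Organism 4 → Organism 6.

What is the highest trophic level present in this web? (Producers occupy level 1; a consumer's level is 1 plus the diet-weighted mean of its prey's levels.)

Organism 2: 1 + 1 = 2
Organism 3: 1 + 1 = 2
Organism 4: 1 + 2 = 3
Organism 5: 1 + (0.28×3 + 0.59×2 + 0.13×1) = 3.15
Organism 6: 1 + 3 = 4

4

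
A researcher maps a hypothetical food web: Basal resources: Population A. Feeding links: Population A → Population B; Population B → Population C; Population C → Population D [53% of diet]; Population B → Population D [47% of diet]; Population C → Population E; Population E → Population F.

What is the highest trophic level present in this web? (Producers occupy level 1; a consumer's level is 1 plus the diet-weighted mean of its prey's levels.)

Population B: 1 + 1 = 2
Population C: 1 + 2 = 3
Population D: 1 + (0.53×3 + 0.47×2) = 3.53
Population E: 1 + 3 = 4
Population F: 1 + 4 = 5

5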